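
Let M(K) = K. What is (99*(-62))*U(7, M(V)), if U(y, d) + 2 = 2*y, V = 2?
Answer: -73656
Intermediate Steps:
U(y, d) = -2 + 2*y
(99*(-62))*U(7, M(V)) = (99*(-62))*(-2 + 2*7) = -6138*(-2 + 14) = -6138*12 = -73656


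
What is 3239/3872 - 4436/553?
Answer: -15385025/2141216 ≈ -7.1852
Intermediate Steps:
3239/3872 - 4436/553 = -15385025/2141216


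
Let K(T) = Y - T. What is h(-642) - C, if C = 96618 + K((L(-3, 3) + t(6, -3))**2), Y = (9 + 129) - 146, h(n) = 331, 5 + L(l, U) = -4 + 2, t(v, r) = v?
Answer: -96278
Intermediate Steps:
L(l, U) = -7 (L(l, U) = -5 + (-4 + 2) = -5 - 2 = -7)
Y = -8 (Y = 138 - 146 = -8)
K(T) = -8 - T
C = 96609 (C = 96618 + (-8 - (-7 + 6)**2) = 96618 + (-8 - 1*(-1)**2) = 96618 + (-8 - 1*1) = 96618 + (-8 - 1) = 96618 - 9 = 96609)
h(-642) - C = 331 - 1*96609 = 331 - 96609 = -96278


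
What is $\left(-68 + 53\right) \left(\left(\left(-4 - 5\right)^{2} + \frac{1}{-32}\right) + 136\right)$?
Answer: $- \frac{104145}{32} \approx -3254.5$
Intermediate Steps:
$\left(-68 + 53\right) \left(\left(\left(-4 - 5\right)^{2} + \frac{1}{-32}\right) + 136\right) = - 15 \left(\left(\left(-9\right)^{2} - \frac{1}{32}\right) + 136\right) = - 15 \left(\left(81 - \frac{1}{32}\right) + 136\right) = - 15 \left(\frac{2591}{32} + 136\right) = \left(-15\right) \frac{6943}{32} = - \frac{104145}{32}$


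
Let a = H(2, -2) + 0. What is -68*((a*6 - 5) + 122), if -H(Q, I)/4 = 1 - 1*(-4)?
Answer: 204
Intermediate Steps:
H(Q, I) = -20 (H(Q, I) = -4*(1 - 1*(-4)) = -4*(1 + 4) = -4*5 = -20)
a = -20 (a = -20 + 0 = -20)
-68*((a*6 - 5) + 122) = -68*((-20*6 - 5) + 122) = -68*((-120 - 5) + 122) = -68*(-125 + 122) = -68*(-3) = 204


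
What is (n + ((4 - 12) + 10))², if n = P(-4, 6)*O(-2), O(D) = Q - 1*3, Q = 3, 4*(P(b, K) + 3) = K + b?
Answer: 4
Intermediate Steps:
P(b, K) = -3 + K/4 + b/4 (P(b, K) = -3 + (K + b)/4 = -3 + (K/4 + b/4) = -3 + K/4 + b/4)
O(D) = 0 (O(D) = 3 - 1*3 = 3 - 3 = 0)
n = 0 (n = (-3 + (¼)*6 + (¼)*(-4))*0 = (-3 + 3/2 - 1)*0 = -5/2*0 = 0)
(n + ((4 - 12) + 10))² = (0 + ((4 - 12) + 10))² = (0 + (-8 + 10))² = (0 + 2)² = 2² = 4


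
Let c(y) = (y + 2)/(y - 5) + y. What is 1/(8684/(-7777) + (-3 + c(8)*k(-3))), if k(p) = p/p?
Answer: 23331/168373 ≈ 0.13857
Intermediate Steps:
k(p) = 1
c(y) = y + (2 + y)/(-5 + y) (c(y) = (2 + y)/(-5 + y) + y = y + (2 + y)/(-5 + y))
1/(8684/(-7777) + (-3 + c(8)*k(-3))) = 1/(8684/(-7777) + (-3 + ((2 + 8**2 - 4*8)/(-5 + 8))*1)) = 1/(8684*(-1/7777) + (-3 + ((2 + 64 - 32)/3)*1)) = 1/(-8684/7777 + (-3 + ((1/3)*34)*1)) = 1/(-8684/7777 + (-3 + (34/3)*1)) = 1/(-8684/7777 + (-3 + 34/3)) = 1/(-8684/7777 + 25/3) = 1/(168373/23331) = 23331/168373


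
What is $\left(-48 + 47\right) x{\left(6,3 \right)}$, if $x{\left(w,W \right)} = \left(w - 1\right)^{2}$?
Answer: $-25$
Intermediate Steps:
$x{\left(w,W \right)} = \left(-1 + w\right)^{2}$
$\left(-48 + 47\right) x{\left(6,3 \right)} = \left(-48 + 47\right) \left(-1 + 6\right)^{2} = - 5^{2} = \left(-1\right) 25 = -25$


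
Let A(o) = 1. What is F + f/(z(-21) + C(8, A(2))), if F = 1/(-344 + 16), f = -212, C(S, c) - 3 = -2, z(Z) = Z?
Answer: 17379/1640 ≈ 10.597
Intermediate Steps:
C(S, c) = 1 (C(S, c) = 3 - 2 = 1)
F = -1/328 (F = 1/(-328) = -1/328 ≈ -0.0030488)
F + f/(z(-21) + C(8, A(2))) = -1/328 - 212/(-21 + 1) = -1/328 - 212/(-20) = -1/328 - 1/20*(-212) = -1/328 + 53/5 = 17379/1640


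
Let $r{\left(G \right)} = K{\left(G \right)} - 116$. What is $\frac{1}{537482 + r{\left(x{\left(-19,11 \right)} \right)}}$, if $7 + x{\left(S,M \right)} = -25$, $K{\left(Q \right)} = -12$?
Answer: $\frac{1}{537354} \approx 1.861 \cdot 10^{-6}$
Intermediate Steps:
$x{\left(S,M \right)} = -32$ ($x{\left(S,M \right)} = -7 - 25 = -32$)
$r{\left(G \right)} = -128$ ($r{\left(G \right)} = -12 - 116 = -128$)
$\frac{1}{537482 + r{\left(x{\left(-19,11 \right)} \right)}} = \frac{1}{537482 - 128} = \frac{1}{537354}$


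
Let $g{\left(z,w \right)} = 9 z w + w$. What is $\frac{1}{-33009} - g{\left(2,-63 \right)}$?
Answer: $\frac{39511772}{33009} \approx 1197.0$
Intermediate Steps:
$g{\left(z,w \right)} = w + 9 w z$ ($g{\left(z,w \right)} = 9 w z + w = w + 9 w z$)
$\frac{1}{-33009} - g{\left(2,-63 \right)} = \frac{1}{-33009} - - 63 \left(1 + 9 \cdot 2\right) = - \frac{1}{33009} - - 63 \left(1 + 18\right) = - \frac{1}{33009} - \left(-63\right) 19 = - \frac{1}{33009} - -1197 = - \frac{1}{33009} + 1197 = \frac{39511772}{33009}$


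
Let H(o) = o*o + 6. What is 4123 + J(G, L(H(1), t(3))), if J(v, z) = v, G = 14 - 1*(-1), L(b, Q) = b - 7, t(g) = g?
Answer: 4138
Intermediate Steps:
H(o) = 6 + o**2 (H(o) = o**2 + 6 = 6 + o**2)
L(b, Q) = -7 + b
G = 15 (G = 14 + 1 = 15)
4123 + J(G, L(H(1), t(3))) = 4123 + 15 = 4138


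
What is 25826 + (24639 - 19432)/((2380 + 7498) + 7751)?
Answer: 455291761/17629 ≈ 25826.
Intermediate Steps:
25826 + (24639 - 19432)/((2380 + 7498) + 7751) = 25826 + 5207/(9878 + 7751) = 25826 + 5207/17629 = 455291761/17629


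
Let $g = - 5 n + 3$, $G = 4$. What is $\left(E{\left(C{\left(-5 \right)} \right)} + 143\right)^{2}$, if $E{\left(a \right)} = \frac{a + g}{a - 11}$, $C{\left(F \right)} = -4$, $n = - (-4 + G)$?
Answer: $\frac{4605316}{225} \approx 20468.0$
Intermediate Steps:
$n = 0$ ($n = - (-4 + 4) = \left(-1\right) 0 = 0$)
$g = 3$ ($g = \left(-5\right) 0 + 3 = 0 + 3 = 3$)
$E{\left(a \right)} = \frac{3 + a}{-11 + a}$ ($E{\left(a \right)} = \frac{a + 3}{a - 11} = \frac{3 + a}{-11 + a}$)
$\left(E{\left(C{\left(-5 \right)} \right)} + 143\right)^{2} = \left(\frac{3 - 4}{-11 - 4} + 143\right)^{2} = \left(\frac{1}{-15} \left(-1\right) + 143\right)^{2} = \left(\left(- \frac{1}{15}\right) \left(-1\right) + 143\right)^{2} = \left(\frac{1}{15} + 143\right)^{2} = \left(\frac{2146}{15}\right)^{2} = \frac{4605316}{225}$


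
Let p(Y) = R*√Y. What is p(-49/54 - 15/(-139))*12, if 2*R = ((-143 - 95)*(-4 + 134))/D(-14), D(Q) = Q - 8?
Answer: 15470*I*√5004834/4587 ≈ 7545.0*I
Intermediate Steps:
D(Q) = -8 + Q
R = 7735/11 (R = (((-143 - 95)*(-4 + 134))/(-8 - 14))/2 = (-238*130/(-22))/2 = (-30940*(-1/22))/2 = (½)*(15470/11) = 7735/11 ≈ 703.18)
p(Y) = 7735*√Y/11
p(-49/54 - 15/(-139))*12 = (7735*√(-49/54 - 15/(-139))/11)*12 = (7735*√(-49*1/54 - 15*(-1/139))/11)*12 = (7735*√(-49/54 + 15/139)/11)*12 = (7735*√(-6001/7506)/11)*12 = (7735*(I*√5004834/2502)/11)*12 = (7735*I*√5004834/27522)*12 = 15470*I*√5004834/4587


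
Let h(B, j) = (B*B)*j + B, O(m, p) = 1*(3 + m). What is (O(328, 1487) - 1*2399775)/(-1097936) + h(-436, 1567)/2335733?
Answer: 83164407955177/641121336772 ≈ 129.72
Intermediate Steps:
O(m, p) = 3 + m
h(B, j) = B + j*B² (h(B, j) = B²*j + B = j*B² + B = B + j*B²)
(O(328, 1487) - 1*2399775)/(-1097936) + h(-436, 1567)/2335733 = ((3 + 328) - 1*2399775)/(-1097936) - 436*(1 - 436*1567)/2335733 = (331 - 2399775)*(-1/1097936) - 436*(1 - 683212)*(1/2335733) = -2399444*(-1/1097936) - 436*(-683211)*(1/2335733) = 599861/274484 + 297879996*(1/2335733) = 599861/274484 + 297879996/2335733 = 83164407955177/641121336772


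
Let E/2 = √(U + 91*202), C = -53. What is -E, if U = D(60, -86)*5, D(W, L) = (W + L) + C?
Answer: -2*√17987 ≈ -268.23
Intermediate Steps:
D(W, L) = -53 + L + W (D(W, L) = (W + L) - 53 = (L + W) - 53 = -53 + L + W)
U = -395 (U = (-53 - 86 + 60)*5 = -79*5 = -395)
E = 2*√17987 (E = 2*√(-395 + 91*202) = 2*√(-395 + 18382) = 2*√17987 ≈ 268.23)
-E = -2*√17987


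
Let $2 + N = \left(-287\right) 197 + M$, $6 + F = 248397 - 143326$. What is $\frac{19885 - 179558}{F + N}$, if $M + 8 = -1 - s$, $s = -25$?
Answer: $- \frac{159673}{48540} \approx -3.2895$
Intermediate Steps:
$M = 16$ ($M = -8 - -24 = -8 + \left(-1 + 25\right) = -8 + 24 = 16$)
$F = 105065$ ($F = -6 + \left(248397 - 143326\right) = -6 + 105071 = 105065$)
$N = -56525$ ($N = -2 + \left(\left(-287\right) 197 + 16\right) = -2 + \left(-56539 + 16\right) = -2 - 56523 = -56525$)
$\frac{19885 - 179558}{F + N} = \frac{19885 - 179558}{105065 - 56525} = - \frac{159673}{48540}$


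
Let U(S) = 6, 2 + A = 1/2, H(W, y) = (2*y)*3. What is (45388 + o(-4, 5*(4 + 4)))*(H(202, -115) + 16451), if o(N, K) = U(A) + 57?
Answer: 716353211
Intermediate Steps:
H(W, y) = 6*y
A = -3/2 (A = -2 + 1/2 = -2 + ½ = -3/2 ≈ -1.5000)
o(N, K) = 63 (o(N, K) = 6 + 57 = 63)
(45388 + o(-4, 5*(4 + 4)))*(H(202, -115) + 16451) = (45388 + 63)*(6*(-115) + 16451) = 45451*(-690 + 16451) = 45451*15761 = 716353211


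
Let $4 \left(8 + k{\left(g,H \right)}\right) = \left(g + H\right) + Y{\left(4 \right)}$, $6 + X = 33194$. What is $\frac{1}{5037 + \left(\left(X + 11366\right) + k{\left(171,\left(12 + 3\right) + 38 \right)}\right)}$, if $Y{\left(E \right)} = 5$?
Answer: $\frac{4}{198561} \approx 2.0145 \cdot 10^{-5}$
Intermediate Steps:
$X = 33188$ ($X = -6 + 33194 = 33188$)
$k{\left(g,H \right)} = - \frac{27}{4} + \frac{H}{4} + \frac{g}{4}$ ($k{\left(g,H \right)} = -8 + \frac{\left(g + H\right) + 5}{4} = -8 + \frac{\left(H + g\right) + 5}{4} = -8 + \frac{5 + H + g}{4} = -8 + \left(\frac{5}{4} + \frac{H}{4} + \frac{g}{4}\right) = - \frac{27}{4} + \frac{H}{4} + \frac{g}{4}$)
$\frac{1}{5037 + \left(\left(X + 11366\right) + k{\left(171,\left(12 + 3\right) + 38 \right)}\right)} = \frac{1}{5037 + \left(\left(33188 + 11366\right) + \left(- \frac{27}{4} + \frac{\left(12 + 3\right) + 38}{4} + \frac{1}{4} \cdot 171\right)\right)} = \frac{1}{5037 + \left(44554 + \left(- \frac{27}{4} + \frac{15 + 38}{4} + \frac{171}{4}\right)\right)} = \frac{1}{5037 + \left(44554 + \left(- \frac{27}{4} + \frac{1}{4} \cdot 53 + \frac{171}{4}\right)\right)} = \frac{1}{5037 + \left(44554 + \left(- \frac{27}{4} + \frac{53}{4} + \frac{171}{4}\right)\right)} = \frac{1}{5037 + \left(44554 + \frac{197}{4}\right)} = \frac{1}{5037 + \frac{178413}{4}} = \frac{1}{\frac{198561}{4}} = \frac{4}{198561}$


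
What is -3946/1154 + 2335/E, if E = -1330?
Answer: -794277/153482 ≈ -5.1750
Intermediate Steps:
-3946/1154 + 2335/E = -3946/1154 + 2335/(-1330) = -3946*1/1154 + 2335*(-1/1330) = -1973/577 - 467/266 = -794277/153482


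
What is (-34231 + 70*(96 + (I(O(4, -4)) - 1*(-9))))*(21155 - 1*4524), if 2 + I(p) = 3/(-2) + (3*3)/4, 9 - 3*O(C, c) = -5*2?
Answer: -897026247/2 ≈ -4.4851e+8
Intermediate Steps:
O(C, c) = 19/3 (O(C, c) = 3 - (-5)*2/3 = 3 - ⅓*(-10) = 3 + 10/3 = 19/3)
I(p) = -5/4 (I(p) = -2 + (3/(-2) + (3*3)/4) = -2 + (3*(-½) + 9*(¼)) = -2 + (-3/2 + 9/4) = -2 + ¾ = -5/4)
(-34231 + 70*(96 + (I(O(4, -4)) - 1*(-9))))*(21155 - 1*4524) = (-34231 + 70*(96 + (-5/4 - 1*(-9))))*(21155 - 1*4524) = (-34231 + 70*(96 + (-5/4 + 9)))*(21155 - 4524) = (-34231 + 70*(96 + 31/4))*16631 = (-34231 + 70*(415/4))*16631 = (-34231 + 14525/2)*16631 = -53937/2*16631 = -897026247/2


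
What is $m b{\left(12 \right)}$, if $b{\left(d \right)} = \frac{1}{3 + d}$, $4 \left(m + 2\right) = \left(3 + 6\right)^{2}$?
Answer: $\frac{73}{60} \approx 1.2167$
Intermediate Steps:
$m = \frac{73}{4}$ ($m = -2 + \frac{\left(3 + 6\right)^{2}}{4} = -2 + \frac{9^{2}}{4} = -2 + \frac{1}{4} \cdot 81 = -2 + \frac{81}{4} = \frac{73}{4} \approx 18.25$)
$m b{\left(12 \right)} = \frac{73}{4 \left(3 + 12\right)} = \frac{73}{4 \cdot 15} = \frac{73}{4} \cdot \frac{1}{15} = \frac{73}{60}$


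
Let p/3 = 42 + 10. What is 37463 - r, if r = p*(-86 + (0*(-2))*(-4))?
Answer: 50879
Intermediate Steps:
p = 156 (p = 3*(42 + 10) = 3*52 = 156)
r = -13416 (r = 156*(-86 + (0*(-2))*(-4)) = 156*(-86 + 0*(-4)) = 156*(-86 + 0) = 156*(-86) = -13416)
37463 - r = 37463 - 1*(-13416) = 37463 + 13416 = 50879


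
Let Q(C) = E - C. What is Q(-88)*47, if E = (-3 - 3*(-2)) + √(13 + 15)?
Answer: 4277 + 94*√7 ≈ 4525.7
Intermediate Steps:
E = 3 + 2*√7 (E = (-3 + 6) + √28 = 3 + 2*√7 ≈ 8.2915)
Q(C) = 3 - C + 2*√7 (Q(C) = (3 + 2*√7) - C = 3 - C + 2*√7)
Q(-88)*47 = (3 - 1*(-88) + 2*√7)*47 = (3 + 88 + 2*√7)*47 = (91 + 2*√7)*47 = 4277 + 94*√7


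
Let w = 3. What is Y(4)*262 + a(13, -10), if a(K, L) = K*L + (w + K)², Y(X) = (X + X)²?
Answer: 16894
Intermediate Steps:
Y(X) = 4*X² (Y(X) = (2*X)² = 4*X²)
a(K, L) = (3 + K)² + K*L (a(K, L) = K*L + (3 + K)² = (3 + K)² + K*L)
Y(4)*262 + a(13, -10) = (4*4²)*262 + ((3 + 13)² + 13*(-10)) = (4*16)*262 + (16² - 130) = 64*262 + (256 - 130) = 16768 + 126 = 16894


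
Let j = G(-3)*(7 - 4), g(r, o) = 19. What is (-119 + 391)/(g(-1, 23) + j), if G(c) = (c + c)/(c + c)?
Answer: 136/11 ≈ 12.364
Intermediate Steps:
G(c) = 1 (G(c) = (2*c)/((2*c)) = (2*c)*(1/(2*c)) = 1)
j = 3 (j = 1*(7 - 4) = 1*3 = 3)
(-119 + 391)/(g(-1, 23) + j) = (-119 + 391)/(19 + 3) = 272/22 = 272*(1/22) = 136/11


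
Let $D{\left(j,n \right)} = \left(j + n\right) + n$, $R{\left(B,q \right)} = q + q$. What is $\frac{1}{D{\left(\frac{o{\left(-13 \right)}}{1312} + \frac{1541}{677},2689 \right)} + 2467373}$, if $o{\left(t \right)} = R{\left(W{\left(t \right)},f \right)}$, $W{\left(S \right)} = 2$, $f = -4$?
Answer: $\frac{111028}{274544850075} \approx 4.0441 \cdot 10^{-7}$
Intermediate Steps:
$R{\left(B,q \right)} = 2 q$
$o{\left(t \right)} = -8$ ($o{\left(t \right)} = 2 \left(-4\right) = -8$)
$D{\left(j,n \right)} = j + 2 n$
$\frac{1}{D{\left(\frac{o{\left(-13 \right)}}{1312} + \frac{1541}{677},2689 \right)} + 2467373} = \frac{1}{\left(\left(- \frac{8}{1312} + \frac{1541}{677}\right) + 2 \cdot 2689\right) + 2467373} = \frac{1}{\left(\left(\left(-8\right) \frac{1}{1312} + 1541 \cdot \frac{1}{677}\right) + 5378\right) + 2467373} = \frac{1}{\left(\left(- \frac{1}{164} + \frac{1541}{677}\right) + 5378\right) + 2467373} = \frac{1}{\left(\frac{252047}{111028} + 5378\right) + 2467373} = \frac{1}{\frac{597360631}{111028} + 2467373} = \frac{1}{\frac{274544850075}{111028}} = \frac{111028}{274544850075}$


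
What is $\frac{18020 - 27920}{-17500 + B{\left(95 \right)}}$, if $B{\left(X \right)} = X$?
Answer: $\frac{1980}{3481} \approx 0.5688$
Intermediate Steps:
$\frac{18020 - 27920}{-17500 + B{\left(95 \right)}} = \frac{18020 - 27920}{-17500 + 95} = \frac{18020 - 27920}{-17405} = \left(-9900\right) \left(- \frac{1}{17405}\right) = \frac{1980}{3481}$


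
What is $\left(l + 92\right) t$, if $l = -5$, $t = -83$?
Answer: $-7221$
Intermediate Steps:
$\left(l + 92\right) t = \left(-5 + 92\right) \left(-83\right) = 87 \left(-83\right) = -7221$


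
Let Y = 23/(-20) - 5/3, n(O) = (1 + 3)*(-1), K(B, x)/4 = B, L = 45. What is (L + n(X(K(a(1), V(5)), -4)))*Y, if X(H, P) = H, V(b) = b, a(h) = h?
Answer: -6929/60 ≈ -115.48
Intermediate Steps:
K(B, x) = 4*B
n(O) = -4 (n(O) = 4*(-1) = -4)
Y = -169/60 (Y = 23*(-1/20) - 5*⅓ = -23/20 - 5/3 = -169/60 ≈ -2.8167)
(L + n(X(K(a(1), V(5)), -4)))*Y = (45 - 4)*(-169/60) = 41*(-169/60) = -6929/60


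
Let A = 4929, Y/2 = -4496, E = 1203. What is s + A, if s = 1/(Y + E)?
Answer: 38391980/7789 ≈ 4929.0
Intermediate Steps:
Y = -8992 (Y = 2*(-4496) = -8992)
s = -1/7789 (s = 1/(-8992 + 1203) = 1/(-7789) = -1/7789 ≈ -0.00012839)
s + A = -1/7789 + 4929 = 38391980/7789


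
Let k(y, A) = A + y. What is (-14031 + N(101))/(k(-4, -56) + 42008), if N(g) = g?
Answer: -6965/20974 ≈ -0.33208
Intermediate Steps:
(-14031 + N(101))/(k(-4, -56) + 42008) = (-14031 + 101)/((-56 - 4) + 42008) = -13930/(-60 + 42008) = -13930/41948 = -13930*1/41948 = -6965/20974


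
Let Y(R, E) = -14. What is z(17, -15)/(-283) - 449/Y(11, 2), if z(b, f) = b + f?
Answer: 127039/3962 ≈ 32.064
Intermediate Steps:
z(17, -15)/(-283) - 449/Y(11, 2) = (17 - 15)/(-283) - 449/(-14) = 2*(-1/283) - 449*(-1/14) = -2/283 + 449/14 = 127039/3962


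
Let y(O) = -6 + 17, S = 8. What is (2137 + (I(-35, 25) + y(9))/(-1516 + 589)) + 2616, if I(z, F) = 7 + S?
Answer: 4406005/927 ≈ 4753.0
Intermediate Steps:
y(O) = 11
I(z, F) = 15 (I(z, F) = 7 + 8 = 15)
(2137 + (I(-35, 25) + y(9))/(-1516 + 589)) + 2616 = (2137 + (15 + 11)/(-1516 + 589)) + 2616 = (2137 + 26/(-927)) + 2616 = (2137 + 26*(-1/927)) + 2616 = (2137 - 26/927) + 2616 = 1980973/927 + 2616 = 4406005/927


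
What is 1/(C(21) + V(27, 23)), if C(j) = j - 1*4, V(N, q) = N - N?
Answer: 1/17 ≈ 0.058824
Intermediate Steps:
V(N, q) = 0
C(j) = -4 + j (C(j) = j - 4 = -4 + j)
1/(C(21) + V(27, 23)) = 1/((-4 + 21) + 0) = 1/(17 + 0) = 1/17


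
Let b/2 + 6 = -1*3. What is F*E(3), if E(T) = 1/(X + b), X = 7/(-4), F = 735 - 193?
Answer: -2168/79 ≈ -27.443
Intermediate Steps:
b = -18 (b = -12 + 2*(-1*3) = -12 + 2*(-3) = -12 - 6 = -18)
F = 542
X = -7/4 (X = 7*(-¼) = -7/4 ≈ -1.7500)
E(T) = -4/79 (E(T) = 1/(-7/4 - 18) = 1/(-79/4) = -4/79)
F*E(3) = 542*(-4/79) = -2168/79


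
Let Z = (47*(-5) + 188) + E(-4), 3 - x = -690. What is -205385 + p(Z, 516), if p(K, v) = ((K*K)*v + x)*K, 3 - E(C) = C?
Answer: -33257105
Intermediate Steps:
x = 693 (x = 3 - 1*(-690) = 3 + 690 = 693)
E(C) = 3 - C
Z = -40 (Z = (47*(-5) + 188) + (3 - 1*(-4)) = (-235 + 188) + (3 + 4) = -47 + 7 = -40)
p(K, v) = K*(693 + v*K**2) (p(K, v) = ((K*K)*v + 693)*K = (K**2*v + 693)*K = (v*K**2 + 693)*K = (693 + v*K**2)*K = K*(693 + v*K**2))
-205385 + p(Z, 516) = -205385 - 40*(693 + 516*(-40)**2) = -205385 - 40*(693 + 516*1600) = -205385 - 40*(693 + 825600) = -205385 - 40*826293 = -205385 - 33051720 = -33257105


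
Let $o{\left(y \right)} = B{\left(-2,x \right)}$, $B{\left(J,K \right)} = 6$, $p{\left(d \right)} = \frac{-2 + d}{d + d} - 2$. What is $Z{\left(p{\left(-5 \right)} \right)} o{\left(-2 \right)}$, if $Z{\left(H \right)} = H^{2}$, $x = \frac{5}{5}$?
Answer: $\frac{507}{50} \approx 10.14$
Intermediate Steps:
$p{\left(d \right)} = -2 + \frac{-2 + d}{2 d}$ ($p{\left(d \right)} = \frac{-2 + d}{2 d} - 2 = -2 + \frac{-2 + d}{2 d}$)
$x = 1$ ($x = 5 \cdot \frac{1}{5} = 1$)
$o{\left(y \right)} = 6$
$Z{\left(p{\left(-5 \right)} \right)} o{\left(-2 \right)} = \left(- \frac{3}{2} - \frac{1}{-5}\right)^{2} \cdot 6 = \left(- \frac{3}{2} - - \frac{1}{5}\right)^{2} \cdot 6 = \left(- \frac{3}{2} + \frac{1}{5}\right)^{2} \cdot 6 = \left(- \frac{13}{10}\right)^{2} \cdot 6 = \frac{169}{100} \cdot 6 = \frac{507}{50}$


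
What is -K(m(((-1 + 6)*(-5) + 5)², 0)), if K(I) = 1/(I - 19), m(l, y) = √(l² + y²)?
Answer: -1/381 ≈ -0.0026247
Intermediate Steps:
K(I) = 1/(-19 + I)
-K(m(((-1 + 6)*(-5) + 5)², 0)) = -1/(-19 + √((((-1 + 6)*(-5) + 5)²)² + 0²)) = -1/(-19 + √(((5*(-5) + 5)²)² + 0)) = -1/(-19 + √(((-25 + 5)²)² + 0)) = -1/(-19 + √(((-20)²)² + 0)) = -1/(-19 + √(400² + 0)) = -1/(-19 + √(160000 + 0)) = -1/(-19 + √160000) = -1/(-19 + 400) = -1/381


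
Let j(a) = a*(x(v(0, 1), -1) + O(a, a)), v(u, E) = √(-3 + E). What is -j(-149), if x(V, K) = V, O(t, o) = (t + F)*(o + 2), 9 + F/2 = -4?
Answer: 3833025 + 149*I*√2 ≈ 3.833e+6 + 210.72*I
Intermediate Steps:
F = -26 (F = -18 + 2*(-4) = -18 - 8 = -26)
O(t, o) = (-26 + t)*(2 + o) (O(t, o) = (t - 26)*(o + 2) = (-26 + t)*(2 + o))
j(a) = a*(-52 + a² - 24*a + I*√2) (j(a) = a*(√(-3 + 1) + (-52 - 26*a + 2*a + a*a)) = a*(√(-2) + (-52 - 26*a + 2*a + a²)) = a*(I*√2 + (-52 + a² - 24*a)) = a*(-52 + a² - 24*a + I*√2))
-j(-149) = -(-149)*(-52 + (-149)² - 24*(-149) + I*√2) = -(-149)*(-52 + 22201 + 3576 + I*√2) = -(-149)*(25725 + I*√2) = -(-3833025 - 149*I*√2) = 3833025 + 149*I*√2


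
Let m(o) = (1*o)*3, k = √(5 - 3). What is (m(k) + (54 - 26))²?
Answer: 802 + 168*√2 ≈ 1039.6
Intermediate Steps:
k = √2 ≈ 1.4142
m(o) = 3*o (m(o) = o*3 = 3*o)
(m(k) + (54 - 26))² = (3*√2 + (54 - 26))² = (3*√2 + 28)² = (28 + 3*√2)²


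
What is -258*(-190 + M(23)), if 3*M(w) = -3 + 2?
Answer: 49106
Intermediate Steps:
M(w) = -⅓ (M(w) = (-3 + 2)/3 = (⅓)*(-1) = -⅓)
-258*(-190 + M(23)) = -258*(-190 - ⅓) = -258*(-571/3) = 49106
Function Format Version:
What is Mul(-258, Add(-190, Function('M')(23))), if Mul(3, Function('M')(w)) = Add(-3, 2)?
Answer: 49106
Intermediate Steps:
Function('M')(w) = Rational(-1, 3) (Function('M')(w) = Mul(Rational(1, 3), Add(-3, 2)) = Mul(Rational(1, 3), -1) = Rational(-1, 3))
Mul(-258, Add(-190, Function('M')(23))) = Mul(-258, Add(-190, Rational(-1, 3))) = Mul(-258, Rational(-571, 3)) = 49106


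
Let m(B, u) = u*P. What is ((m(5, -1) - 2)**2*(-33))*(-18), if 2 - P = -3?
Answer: 29106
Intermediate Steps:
P = 5 (P = 2 - 1*(-3) = 2 + 3 = 5)
m(B, u) = 5*u (m(B, u) = u*5 = 5*u)
((m(5, -1) - 2)**2*(-33))*(-18) = ((5*(-1) - 2)**2*(-33))*(-18) = ((-5 - 2)**2*(-33))*(-18) = ((-7)**2*(-33))*(-18) = (49*(-33))*(-18) = -1617*(-18) = 29106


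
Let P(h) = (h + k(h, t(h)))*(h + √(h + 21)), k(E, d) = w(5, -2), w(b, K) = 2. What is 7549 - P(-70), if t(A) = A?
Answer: 2789 + 476*I ≈ 2789.0 + 476.0*I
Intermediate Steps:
k(E, d) = 2
P(h) = (2 + h)*(h + √(21 + h)) (P(h) = (h + 2)*(h + √(h + 21)) = (2 + h)*(h + √(21 + h)))
7549 - P(-70) = 7549 - ((-70)² + 2*(-70) + 2*√(21 - 70) - 70*√(21 - 70)) = 7549 - (4900 - 140 + 2*√(-49) - 490*I) = 7549 - (4900 - 140 + 2*(7*I) - 490*I) = 7549 - (4900 - 140 + 14*I - 490*I) = 7549 - (4760 - 476*I) = 7549 + (-4760 + 476*I) = 2789 + 476*I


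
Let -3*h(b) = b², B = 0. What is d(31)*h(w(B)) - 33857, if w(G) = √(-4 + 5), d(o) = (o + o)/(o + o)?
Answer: -101572/3 ≈ -33857.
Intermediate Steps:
d(o) = 1 (d(o) = (2*o)/((2*o)) = (2*o)*(1/(2*o)) = 1)
w(G) = 1 (w(G) = √1 = 1)
h(b) = -b²/3
d(31)*h(w(B)) - 33857 = 1*(-⅓*1²) - 33857 = 1*(-⅓*1) - 33857 = 1*(-⅓) - 33857 = -⅓ - 33857 = -101572/3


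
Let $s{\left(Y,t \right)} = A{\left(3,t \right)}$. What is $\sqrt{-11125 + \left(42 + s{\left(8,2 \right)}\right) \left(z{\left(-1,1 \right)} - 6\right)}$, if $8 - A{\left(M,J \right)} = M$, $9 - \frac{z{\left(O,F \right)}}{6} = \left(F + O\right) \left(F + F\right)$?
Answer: $7 i \sqrt{181} \approx 94.175 i$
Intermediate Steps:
$z{\left(O,F \right)} = 54 - 12 F \left(F + O\right)$ ($z{\left(O,F \right)} = 54 - 6 \left(F + O\right) \left(F + F\right) = 54 - 6 \left(F + O\right) 2 F = 54 - 6 \cdot 2 F \left(F + O\right) = 54 - 12 F \left(F + O\right)$)
$A{\left(M,J \right)} = 8 - M$
$s{\left(Y,t \right)} = 5$ ($s{\left(Y,t \right)} = 8 - 3 = 5$)
$\sqrt{-11125 + \left(42 + s{\left(8,2 \right)}\right) \left(z{\left(-1,1 \right)} - 6\right)} = \sqrt{-11125 + \left(42 + 5\right) \left(\left(54 - 12 \cdot 1^{2} - 12 \left(-1\right)\right) - 6\right)} = \sqrt{-11125 + 47 \left(\left(54 - 12 + 12\right) - 6\right)} = \sqrt{-11125 + 47 \left(54 - 6\right)} = \sqrt{-11125 + 47 \cdot 48} = \sqrt{-11125 + 2256} = \sqrt{-8869} = 7 i \sqrt{181}$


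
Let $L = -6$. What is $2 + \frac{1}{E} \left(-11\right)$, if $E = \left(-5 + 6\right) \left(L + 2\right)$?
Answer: $\frac{19}{4} \approx 4.75$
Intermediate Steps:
$E = -4$ ($E = \left(-5 + 6\right) \left(-6 + 2\right) = 1 \left(-4\right) = -4$)
$2 + \frac{1}{E} \left(-11\right) = 2 + \frac{1}{-4} \left(-11\right) = 2 - - \frac{11}{4} = 2 + \frac{11}{4} = \frac{19}{4}$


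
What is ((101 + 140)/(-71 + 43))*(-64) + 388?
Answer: 6572/7 ≈ 938.86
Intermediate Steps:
((101 + 140)/(-71 + 43))*(-64) + 388 = (241/(-28))*(-64) + 388 = (241*(-1/28))*(-64) + 388 = -241/28*(-64) + 388 = 3856/7 + 388 = 6572/7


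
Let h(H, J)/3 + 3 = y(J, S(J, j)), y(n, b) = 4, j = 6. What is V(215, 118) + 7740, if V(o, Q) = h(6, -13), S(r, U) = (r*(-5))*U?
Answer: 7743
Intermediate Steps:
S(r, U) = -5*U*r (S(r, U) = (-5*r)*U = -5*U*r)
h(H, J) = 3 (h(H, J) = -9 + 3*4 = -9 + 12 = 3)
V(o, Q) = 3
V(215, 118) + 7740 = 3 + 7740 = 7743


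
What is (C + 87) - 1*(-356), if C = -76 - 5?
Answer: 362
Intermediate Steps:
C = -81
(C + 87) - 1*(-356) = (-81 + 87) - 1*(-356) = 6 + 356 = 362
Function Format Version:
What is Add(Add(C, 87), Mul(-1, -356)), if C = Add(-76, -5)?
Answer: 362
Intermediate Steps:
C = -81
Add(Add(C, 87), Mul(-1, -356)) = Add(Add(-81, 87), Mul(-1, -356)) = Add(6, 356) = 362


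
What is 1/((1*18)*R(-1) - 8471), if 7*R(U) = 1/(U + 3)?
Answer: -7/59288 ≈ -0.00011807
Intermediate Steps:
R(U) = 1/(7*(3 + U)) (R(U) = 1/(7*(U + 3)) = 1/(7*(3 + U)))
1/((1*18)*R(-1) - 8471) = 1/((1*18)*(1/(7*(3 - 1))) - 8471) = 1/(18*((⅐)/2) - 8471) = 1/(18*((⅐)*(½)) - 8471) = 1/(18*(1/14) - 8471) = 1/(9/7 - 8471) = 1/(-59288/7) = -7/59288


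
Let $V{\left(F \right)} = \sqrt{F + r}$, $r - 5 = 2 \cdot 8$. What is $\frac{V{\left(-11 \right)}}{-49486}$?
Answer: $- \frac{\sqrt{10}}{49486} \approx -6.3902 \cdot 10^{-5}$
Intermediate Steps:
$r = 21$ ($r = 5 + 2 \cdot 8 = 5 + 16 = 21$)
$V{\left(F \right)} = \sqrt{21 + F}$ ($V{\left(F \right)} = \sqrt{F + 21} = \sqrt{21 + F}$)
$\frac{V{\left(-11 \right)}}{-49486} = \frac{\sqrt{21 - 11}}{-49486} = \sqrt{10} \left(- \frac{1}{49486}\right) = - \frac{\sqrt{10}}{49486}$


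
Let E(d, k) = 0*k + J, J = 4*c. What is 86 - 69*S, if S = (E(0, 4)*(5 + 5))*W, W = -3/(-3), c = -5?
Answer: 13886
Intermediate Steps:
J = -20 (J = 4*(-5) = -20)
E(d, k) = -20 (E(d, k) = 0*k - 20 = 0 - 20 = -20)
W = 1 (W = -3*(-⅓) = 1)
S = -200 (S = -20*(5 + 5)*1 = -20*10*1 = -200*1 = -200)
86 - 69*S = 86 - 69*(-200) = 86 + 13800 = 13886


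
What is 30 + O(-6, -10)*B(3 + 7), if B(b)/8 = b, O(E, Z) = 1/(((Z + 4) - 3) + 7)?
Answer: -10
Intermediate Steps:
O(E, Z) = 1/(8 + Z) (O(E, Z) = 1/(((4 + Z) - 3) + 7) = 1/((1 + Z) + 7) = 1/(8 + Z))
B(b) = 8*b
30 + O(-6, -10)*B(3 + 7) = 30 + (8*(3 + 7))/(8 - 10) = 30 + (8*10)/(-2) = 30 - 1/2*80 = 30 - 40 = -10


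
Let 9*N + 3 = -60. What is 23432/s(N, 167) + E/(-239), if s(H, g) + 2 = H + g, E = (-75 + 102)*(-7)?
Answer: 2815055/18881 ≈ 149.09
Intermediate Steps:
N = -7 (N = -⅓ + (⅑)*(-60) = -⅓ - 20/3 = -7)
E = -189 (E = 27*(-7) = -189)
s(H, g) = -2 + H + g (s(H, g) = -2 + (H + g) = -2 + H + g)
23432/s(N, 167) + E/(-239) = 23432/(-2 - 7 + 167) - 189/(-239) = 23432/158 - 189*(-1/239) = 23432*(1/158) + 189/239 = 11716/79 + 189/239 = 2815055/18881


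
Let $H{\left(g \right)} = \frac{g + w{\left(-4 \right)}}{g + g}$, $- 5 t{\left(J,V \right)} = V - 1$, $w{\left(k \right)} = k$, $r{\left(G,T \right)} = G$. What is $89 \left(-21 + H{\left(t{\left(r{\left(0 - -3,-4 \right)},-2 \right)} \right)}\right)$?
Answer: $- \frac{12727}{6} \approx -2121.2$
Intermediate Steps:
$t{\left(J,V \right)} = \frac{1}{5} - \frac{V}{5}$ ($t{\left(J,V \right)} = - \frac{V - 1}{5} = - \frac{-1 + V}{5} = \frac{1}{5} - \frac{V}{5}$)
$H{\left(g \right)} = \frac{-4 + g}{2 g}$ ($H{\left(g \right)} = \frac{g - 4}{g + g} = \frac{-4 + g}{2 g}$)
$89 \left(-21 + H{\left(t{\left(r{\left(0 - -3,-4 \right)},-2 \right)} \right)}\right) = 89 \left(-21 + \frac{-4 + \left(\frac{1}{5} - - \frac{2}{5}\right)}{2 \left(\frac{1}{5} - - \frac{2}{5}\right)}\right) = 89 \left(-21 + \frac{-4 + \left(\frac{1}{5} + \frac{2}{5}\right)}{2 \left(\frac{1}{5} + \frac{2}{5}\right)}\right) = 89 \left(-21 + \frac{-4 + \frac{3}{5}}{2 \cdot \frac{3}{5}}\right) = 89 \left(-21 + \frac{1}{2} \cdot \frac{5}{3} \left(- \frac{17}{5}\right)\right) = 89 \left(-21 - \frac{17}{6}\right) = 89 \left(- \frac{143}{6}\right) = - \frac{12727}{6}$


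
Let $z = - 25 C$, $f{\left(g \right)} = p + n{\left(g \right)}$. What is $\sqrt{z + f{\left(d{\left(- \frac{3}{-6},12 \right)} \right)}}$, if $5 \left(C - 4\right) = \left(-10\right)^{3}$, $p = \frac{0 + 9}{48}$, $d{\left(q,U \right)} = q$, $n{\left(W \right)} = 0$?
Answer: $\frac{\sqrt{78403}}{4} \approx 70.001$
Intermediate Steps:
$p = \frac{3}{16}$ ($p = 9 \cdot \frac{1}{48} = \frac{3}{16} \approx 0.1875$)
$f{\left(g \right)} = \frac{3}{16}$ ($f{\left(g \right)} = \frac{3}{16} + 0 = \frac{3}{16}$)
$C = -196$ ($C = 4 + \frac{\left(-10\right)^{3}}{5} = 4 + \frac{1}{5} \left(-1000\right) = 4 - 200 = -196$)
$z = 4900$ ($z = \left(-25\right) \left(-196\right) = 4900$)
$\sqrt{z + f{\left(d{\left(- \frac{3}{-6},12 \right)} \right)}} = \sqrt{4900 + \frac{3}{16}} = \sqrt{\frac{78403}{16}} = \frac{\sqrt{78403}}{4}$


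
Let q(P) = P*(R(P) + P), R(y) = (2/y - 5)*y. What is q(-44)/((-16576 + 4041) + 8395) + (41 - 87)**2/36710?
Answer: 7406824/3799485 ≈ 1.9494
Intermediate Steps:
R(y) = y*(-5 + 2/y) (R(y) = (-5 + 2/y)*y = y*(-5 + 2/y))
q(P) = P*(2 - 4*P) (q(P) = P*((2 - 5*P) + P) = P*(2 - 4*P))
q(-44)/((-16576 + 4041) + 8395) + (41 - 87)**2/36710 = (2*(-44)*(1 - 2*(-44)))/((-16576 + 4041) + 8395) + (41 - 87)**2/36710 = (2*(-44)*(1 + 88))/(-12535 + 8395) + (-46)**2*(1/36710) = (2*(-44)*89)/(-4140) + 2116*(1/36710) = -7832*(-1/4140) + 1058/18355 = 1958/1035 + 1058/18355 = 7406824/3799485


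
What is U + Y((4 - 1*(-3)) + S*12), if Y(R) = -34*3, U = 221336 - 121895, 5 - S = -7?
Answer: 99339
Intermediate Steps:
S = 12 (S = 5 - 1*(-7) = 5 + 7 = 12)
U = 99441
Y(R) = -102
U + Y((4 - 1*(-3)) + S*12) = 99441 - 102 = 99339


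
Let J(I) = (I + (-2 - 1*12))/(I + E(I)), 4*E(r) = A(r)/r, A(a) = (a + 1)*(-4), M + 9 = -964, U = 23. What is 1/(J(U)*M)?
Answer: -505/201411 ≈ -0.0025073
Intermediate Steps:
M = -973 (M = -9 - 964 = -973)
A(a) = -4 - 4*a (A(a) = (1 + a)*(-4) = -4 - 4*a)
E(r) = (-4 - 4*r)/(4*r) (E(r) = ((-4 - 4*r)/r)/4 = (-4 - 4*r)/(4*r))
J(I) = (-14 + I)/(I + (-1 - I)/I) (J(I) = (I + (-2 - 1*12))/(I + (-1 - I)/I) = (I + (-2 - 12))/(I + (-1 - I)/I) = (I - 14)/(I + (-1 - I)/I) = (-14 + I)/(I + (-1 - I)/I))
1/(J(U)*M) = 1/((23*(-14 + 23)/(-1 + 23² - 1*23))*(-973)) = 1/((23*9/(-1 + 529 - 23))*(-973)) = 1/((23*9/505)*(-973)) = 1/((23*(1/505)*9)*(-973)) = 1/((207/505)*(-973)) = 1/(-201411/505) = -505/201411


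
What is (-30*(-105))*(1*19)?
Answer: 59850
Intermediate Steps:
(-30*(-105))*(1*19) = 3150*19 = 59850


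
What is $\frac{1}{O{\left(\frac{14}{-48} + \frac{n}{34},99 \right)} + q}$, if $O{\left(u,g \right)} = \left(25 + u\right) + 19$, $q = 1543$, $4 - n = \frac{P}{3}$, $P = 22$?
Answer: $\frac{136}{215779} \approx 0.00063027$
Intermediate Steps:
$n = - \frac{10}{3}$ ($n = 4 - \frac{22}{3} = - \frac{10}{3} \approx -3.3333$)
$O{\left(u,g \right)} = 44 + u$
$\frac{1}{O{\left(\frac{14}{-48} + \frac{n}{34},99 \right)} + q} = \frac{1}{\left(44 + \left(\frac{14}{-48} - \frac{10}{3 \cdot 34}\right)\right) + 1543} = \frac{1}{\left(44 + \left(14 \left(- \frac{1}{48}\right) - \frac{5}{51}\right)\right) + 1543} = \frac{1}{\left(44 - \frac{53}{136}\right) + 1543} = \frac{1}{\frac{5931}{136} + 1543} = \frac{1}{\frac{215779}{136}} = \frac{136}{215779}$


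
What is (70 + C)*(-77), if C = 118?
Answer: -14476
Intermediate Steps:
(70 + C)*(-77) = (70 + 118)*(-77) = 188*(-77) = -14476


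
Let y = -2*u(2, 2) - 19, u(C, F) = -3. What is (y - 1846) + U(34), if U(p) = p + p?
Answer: -1791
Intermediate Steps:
U(p) = 2*p
y = -13 (y = -2*(-3) - 19 = 6 - 19 = -13)
(y - 1846) + U(34) = (-13 - 1846) + 2*34 = -1859 + 68 = -1791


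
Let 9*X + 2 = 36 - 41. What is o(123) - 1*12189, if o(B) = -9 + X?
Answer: -109789/9 ≈ -12199.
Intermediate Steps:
X = -7/9 (X = -2/9 + (36 - 41)/9 = -2/9 + (⅑)*(-5) = -2/9 - 5/9 = -7/9 ≈ -0.77778)
o(B) = -88/9 (o(B) = -9 - 7/9 = -88/9)
o(123) - 1*12189 = -88/9 - 1*12189 = -88/9 - 12189 = -109789/9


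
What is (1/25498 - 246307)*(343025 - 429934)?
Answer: 545817711429465/25498 ≈ 2.1406e+10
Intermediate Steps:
(1/25498 - 246307)*(343025 - 429934) = (1/25498 - 246307)*(-86909) = -6280335885/25498*(-86909) = 545817711429465/25498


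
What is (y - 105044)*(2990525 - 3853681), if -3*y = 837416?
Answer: 994828721488/3 ≈ 3.3161e+11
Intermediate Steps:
y = -837416/3 (y = -⅓*837416 = -837416/3 ≈ -2.7914e+5)
(y - 105044)*(2990525 - 3853681) = (-837416/3 - 105044)*(2990525 - 3853681) = -1152548/3*(-863156) = 994828721488/3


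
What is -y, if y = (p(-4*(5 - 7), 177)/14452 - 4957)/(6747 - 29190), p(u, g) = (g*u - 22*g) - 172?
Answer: -35820607/162173118 ≈ -0.22088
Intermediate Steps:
p(u, g) = -172 - 22*g + g*u (p(u, g) = (-22*g + g*u) - 172 = -172 - 22*g + g*u)
y = 35820607/162173118 (y = ((-172 - 22*177 + 177*(-4*(5 - 7)))/14452 - 4957)/(6747 - 29190) = ((-172 - 3894 + 177*(-4*(-2)))*(1/14452) - 4957)/(-22443) = ((-172 - 3894 + 177*8)*(1/14452) - 4957)*(-1/22443) = ((-172 - 3894 + 1416)*(1/14452) - 4957)*(-1/22443) = (-2650*1/14452 - 4957)*(-1/22443) = (-1325/7226 - 4957)*(-1/22443) = -35820607/7226*(-1/22443) = 35820607/162173118 ≈ 0.22088)
-y = -1*35820607/162173118 = -35820607/162173118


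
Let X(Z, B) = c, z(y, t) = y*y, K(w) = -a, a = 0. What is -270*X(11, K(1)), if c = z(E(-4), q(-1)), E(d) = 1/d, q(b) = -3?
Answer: -135/8 ≈ -16.875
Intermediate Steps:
K(w) = 0 (K(w) = -1*0 = 0)
z(y, t) = y²
c = 1/16 (c = (1/(-4))² = (-¼)² = 1/16 ≈ 0.062500)
X(Z, B) = 1/16
-270*X(11, K(1)) = -270*1/16 = -135/8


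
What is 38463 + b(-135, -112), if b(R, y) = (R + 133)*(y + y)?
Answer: 38911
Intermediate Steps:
b(R, y) = 2*y*(133 + R) (b(R, y) = (133 + R)*(2*y) = 2*y*(133 + R))
38463 + b(-135, -112) = 38463 + 2*(-112)*(133 - 135) = 38463 + 2*(-112)*(-2) = 38463 + 448 = 38911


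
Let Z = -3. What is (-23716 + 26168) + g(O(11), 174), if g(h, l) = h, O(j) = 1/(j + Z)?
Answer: 19617/8 ≈ 2452.1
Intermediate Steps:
O(j) = 1/(-3 + j) (O(j) = 1/(j - 3) = 1/(-3 + j))
(-23716 + 26168) + g(O(11), 174) = (-23716 + 26168) + 1/(-3 + 11) = 2452 + 1/8 = 2452 + ⅛ = 19617/8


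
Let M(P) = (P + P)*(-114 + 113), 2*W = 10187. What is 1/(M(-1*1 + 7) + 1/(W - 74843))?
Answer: -139499/1673990 ≈ -0.083333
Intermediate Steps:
W = 10187/2 (W = (½)*10187 = 10187/2 ≈ 5093.5)
M(P) = -2*P (M(P) = (2*P)*(-1) = -2*P)
1/(M(-1*1 + 7) + 1/(W - 74843)) = 1/(-2*(-1*1 + 7) + 1/(10187/2 - 74843)) = 1/(-2*(-1 + 7) + 1/(-139499/2)) = 1/(-2*6 - 2/139499) = 1/(-12 - 2/139499) = 1/(-1673990/139499) = -139499/1673990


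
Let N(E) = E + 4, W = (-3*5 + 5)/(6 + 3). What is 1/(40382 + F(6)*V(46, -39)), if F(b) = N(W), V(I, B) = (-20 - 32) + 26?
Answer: 9/362762 ≈ 2.4810e-5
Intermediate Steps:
W = -10/9 (W = (-15 + 5)/9 = -10*⅑ = -10/9 ≈ -1.1111)
N(E) = 4 + E
V(I, B) = -26 (V(I, B) = -52 + 26 = -26)
F(b) = 26/9 (F(b) = 4 - 10/9 = 26/9)
1/(40382 + F(6)*V(46, -39)) = 1/(40382 + (26/9)*(-26)) = 1/(40382 - 676/9) = 1/(362762/9) = 9/362762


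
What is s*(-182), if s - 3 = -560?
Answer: 101374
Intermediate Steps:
s = -557 (s = 3 - 560 = -557)
s*(-182) = -557*(-182) = 101374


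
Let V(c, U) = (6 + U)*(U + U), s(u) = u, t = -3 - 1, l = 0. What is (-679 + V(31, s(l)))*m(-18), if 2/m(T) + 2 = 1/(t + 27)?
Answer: 31234/45 ≈ 694.09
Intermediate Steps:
t = -4
m(T) = -46/45 (m(T) = 2/(-2 + 1/(-4 + 27)) = 2/(-2 + 1/23) = 2/(-45/23) = 2*(-23/45) = -46/45)
V(c, U) = 2*U*(6 + U) (V(c, U) = (6 + U)*(2*U) = 2*U*(6 + U))
(-679 + V(31, s(l)))*m(-18) = (-679 + 2*0*(6 + 0))*(-46/45) = (-679 + 2*0*6)*(-46/45) = (-679 + 0)*(-46/45) = -679*(-46/45) = 31234/45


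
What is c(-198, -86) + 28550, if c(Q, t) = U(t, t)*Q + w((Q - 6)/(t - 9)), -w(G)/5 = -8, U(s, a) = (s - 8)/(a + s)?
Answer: 1224717/43 ≈ 28482.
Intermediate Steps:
U(s, a) = (-8 + s)/(a + s)
w(G) = 40 (w(G) = -5*(-8) = 40)
c(Q, t) = 40 + Q*(-8 + t)/(2*t) (c(Q, t) = ((-8 + t)/(t + t))*Q + 40 = ((-8 + t)/((2*t)))*Q + 40 = ((1/(2*t))*(-8 + t))*Q + 40 = ((-8 + t)/(2*t))*Q + 40 = Q*(-8 + t)/(2*t) + 40 = 40 + Q*(-8 + t)/(2*t))
c(-198, -86) + 28550 = (40 + (½)*(-198) - 4*(-198)/(-86)) + 28550 = (40 - 99 - 4*(-198)*(-1/86)) + 28550 = (40 - 99 - 396/43) + 28550 = -2933/43 + 28550 = 1224717/43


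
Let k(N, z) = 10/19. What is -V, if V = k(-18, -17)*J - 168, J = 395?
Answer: -758/19 ≈ -39.895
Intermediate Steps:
k(N, z) = 10/19 (k(N, z) = 10*(1/19) = 10/19)
V = 758/19 (V = (10/19)*395 - 168 = 3950/19 - 168 = 758/19 ≈ 39.895)
-V = -1*758/19 = -758/19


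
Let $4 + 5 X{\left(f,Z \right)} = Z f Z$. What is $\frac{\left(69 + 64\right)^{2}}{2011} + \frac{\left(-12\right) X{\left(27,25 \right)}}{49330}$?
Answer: $\frac{1977930439}{248006575} \approx 7.9753$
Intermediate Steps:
$X{\left(f,Z \right)} = - \frac{4}{5} + \frac{f Z^{2}}{5}$ ($X{\left(f,Z \right)} = - \frac{4}{5} + \frac{Z f Z}{5} = - \frac{4}{5} + \frac{f Z^{2}}{5}$)
$\frac{\left(69 + 64\right)^{2}}{2011} + \frac{\left(-12\right) X{\left(27,25 \right)}}{49330} = \frac{\left(69 + 64\right)^{2}}{2011} + \frac{\left(-12\right) \left(- \frac{4}{5} + \frac{1}{5} \cdot 27 \cdot 25^{2}\right)}{49330} = 133^{2} \cdot \frac{1}{2011} + - 12 \left(- \frac{4}{5} + \frac{1}{5} \cdot 27 \cdot 625\right) \frac{1}{49330} = 17689 \cdot \frac{1}{2011} + - 12 \left(- \frac{4}{5} + 3375\right) \frac{1}{49330} = \frac{17689}{2011} + \left(-12\right) \frac{16871}{5} \cdot \frac{1}{49330} = \frac{17689}{2011} - \frac{101226}{123325} = \frac{1977930439}{248006575}$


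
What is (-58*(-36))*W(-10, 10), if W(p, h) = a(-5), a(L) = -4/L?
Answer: 8352/5 ≈ 1670.4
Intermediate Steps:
W(p, h) = ⅘ (W(p, h) = -4/(-5) = -4*(-⅕) = ⅘)
(-58*(-36))*W(-10, 10) = -58*(-36)*(⅘) = 2088*(⅘) = 8352/5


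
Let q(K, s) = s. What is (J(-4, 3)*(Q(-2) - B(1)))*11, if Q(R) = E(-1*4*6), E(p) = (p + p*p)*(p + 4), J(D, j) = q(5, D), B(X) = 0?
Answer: 485760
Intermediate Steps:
J(D, j) = D
E(p) = (4 + p)*(p + p**2) (E(p) = (p + p**2)*(4 + p) = (4 + p)*(p + p**2))
Q(R) = -11040 (Q(R) = (-1*4*6)*(4 + (-1*4*6)**2 + 5*(-1*4*6)) = (-4*6)*(4 + (-4*6)**2 + 5*(-4*6)) = -24*(4 + (-24)**2 + 5*(-24)) = -24*(4 + 576 - 120) = -24*460 = -11040)
(J(-4, 3)*(Q(-2) - B(1)))*11 = -4*(-11040 - 1*0)*11 = -4*(-11040 + 0)*11 = -4*(-11040)*11 = 44160*11 = 485760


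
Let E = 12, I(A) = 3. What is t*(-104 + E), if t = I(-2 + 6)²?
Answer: -828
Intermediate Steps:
t = 9 (t = 3² = 9)
t*(-104 + E) = 9*(-104 + 12) = 9*(-92) = -828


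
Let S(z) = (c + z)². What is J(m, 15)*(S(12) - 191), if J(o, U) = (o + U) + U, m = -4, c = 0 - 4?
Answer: -3302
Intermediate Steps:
c = -4
S(z) = (-4 + z)²
J(o, U) = o + 2*U (J(o, U) = (U + o) + U = o + 2*U)
J(m, 15)*(S(12) - 191) = (-4 + 2*15)*((-4 + 12)² - 191) = (-4 + 30)*(8² - 191) = 26*(64 - 191) = 26*(-127) = -3302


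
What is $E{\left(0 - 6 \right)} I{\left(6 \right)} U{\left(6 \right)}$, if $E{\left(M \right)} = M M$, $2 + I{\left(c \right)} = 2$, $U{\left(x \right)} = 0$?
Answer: $0$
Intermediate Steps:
$I{\left(c \right)} = 0$ ($I{\left(c \right)} = -2 + 2 = 0$)
$E{\left(M \right)} = M^{2}$
$E{\left(0 - 6 \right)} I{\left(6 \right)} U{\left(6 \right)} = \left(0 - 6\right)^{2} \cdot 0 \cdot 0 = \left(-6\right)^{2} \cdot 0 \cdot 0 = 36 \cdot 0 \cdot 0 = 0 \cdot 0 = 0$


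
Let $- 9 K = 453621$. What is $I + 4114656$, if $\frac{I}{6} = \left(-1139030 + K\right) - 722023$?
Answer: $-7354076$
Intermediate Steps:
$K = - \frac{151207}{3}$ ($K = \left(- \frac{1}{9}\right) 453621 = - \frac{151207}{3} \approx -50402.0$)
$I = -11468732$ ($I = 6 \left(\left(-1139030 - \frac{151207}{3}\right) - 722023\right) = 6 \left(- \frac{3568297}{3} - 722023\right) = 6 \left(- \frac{5734366}{3}\right) = -11468732$)
$I + 4114656 = -11468732 + 4114656 = -7354076$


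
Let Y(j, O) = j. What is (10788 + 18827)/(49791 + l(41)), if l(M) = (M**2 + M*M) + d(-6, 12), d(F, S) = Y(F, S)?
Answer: 29615/53147 ≈ 0.55723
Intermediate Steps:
d(F, S) = F
l(M) = -6 + 2*M**2 (l(M) = (M**2 + M*M) - 6 = (M**2 + M**2) - 6 = 2*M**2 - 6 = -6 + 2*M**2)
(10788 + 18827)/(49791 + l(41)) = (10788 + 18827)/(49791 + (-6 + 2*41**2)) = 29615/(49791 + (-6 + 2*1681)) = 29615/(49791 + (-6 + 3362)) = 29615/(49791 + 3356) = 29615/53147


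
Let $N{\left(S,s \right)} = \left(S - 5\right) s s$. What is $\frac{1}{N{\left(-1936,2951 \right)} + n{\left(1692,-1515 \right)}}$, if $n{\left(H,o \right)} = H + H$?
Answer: $- \frac{1}{16903002957} \approx -5.9161 \cdot 10^{-11}$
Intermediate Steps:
$n{\left(H,o \right)} = 2 H$
$N{\left(S,s \right)} = s^{2} \left(-5 + S\right)$ ($N{\left(S,s \right)} = \left(-5 + S\right) s^{2} = s^{2} \left(-5 + S\right)$)
$\frac{1}{N{\left(-1936,2951 \right)} + n{\left(1692,-1515 \right)}} = \frac{1}{2951^{2} \left(-5 - 1936\right) + 2 \cdot 1692} = \frac{1}{8708401 \left(-1941\right) + 3384} = \frac{1}{-16903006341 + 3384} = \frac{1}{-16903002957} = - \frac{1}{16903002957}$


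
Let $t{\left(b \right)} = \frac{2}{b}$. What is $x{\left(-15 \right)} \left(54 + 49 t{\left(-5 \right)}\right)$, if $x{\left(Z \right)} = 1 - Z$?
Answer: $\frac{2752}{5} \approx 550.4$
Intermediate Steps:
$x{\left(-15 \right)} \left(54 + 49 t{\left(-5 \right)}\right) = \left(1 - -15\right) \left(54 + 49 \frac{2}{-5}\right) = \left(1 + 15\right) \left(54 + 49 \cdot 2 \left(- \frac{1}{5}\right)\right) = 16 \left(54 + 49 \left(- \frac{2}{5}\right)\right) = 16 \left(54 - \frac{98}{5}\right) = 16 \cdot \frac{172}{5} = \frac{2752}{5}$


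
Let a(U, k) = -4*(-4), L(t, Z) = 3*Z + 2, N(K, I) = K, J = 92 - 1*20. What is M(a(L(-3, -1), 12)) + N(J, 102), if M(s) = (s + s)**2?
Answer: 1096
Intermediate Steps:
J = 72 (J = 92 - 20 = 72)
L(t, Z) = 2 + 3*Z
a(U, k) = 16
M(s) = 4*s**2 (M(s) = (2*s)**2 = 4*s**2)
M(a(L(-3, -1), 12)) + N(J, 102) = 4*16**2 + 72 = 4*256 + 72 = 1024 + 72 = 1096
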